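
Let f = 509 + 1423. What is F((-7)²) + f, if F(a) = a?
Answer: 1981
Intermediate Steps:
f = 1932
F((-7)²) + f = (-7)² + 1932 = 49 + 1932 = 1981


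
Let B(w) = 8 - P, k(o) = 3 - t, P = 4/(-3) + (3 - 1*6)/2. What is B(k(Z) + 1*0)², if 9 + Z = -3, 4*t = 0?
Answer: 4225/36 ≈ 117.36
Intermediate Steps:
t = 0 (t = (¼)*0 = 0)
P = -17/6 (P = 4*(-⅓) + (3 - 6)*(½) = -4/3 - 3*½ = -4/3 - 3/2 = -17/6 ≈ -2.8333)
Z = -12 (Z = -9 - 3 = -12)
k(o) = 3 (k(o) = 3 - 1*0 = 3 + 0 = 3)
B(w) = 65/6 (B(w) = 8 - 1*(-17/6) = 8 + 17/6 = 65/6)
B(k(Z) + 1*0)² = (65/6)² = 4225/36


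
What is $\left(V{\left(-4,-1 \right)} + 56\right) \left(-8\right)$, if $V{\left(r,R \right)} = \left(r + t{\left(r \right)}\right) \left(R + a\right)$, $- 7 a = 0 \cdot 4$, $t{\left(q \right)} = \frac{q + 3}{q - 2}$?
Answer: $- \frac{1436}{3} \approx -478.67$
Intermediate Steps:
$t{\left(q \right)} = \frac{3 + q}{-2 + q}$
$a = 0$ ($a = - \frac{0 \cdot 4}{7} = \left(- \frac{1}{7}\right) 0 = 0$)
$V{\left(r,R \right)} = R \left(r + \frac{3 + r}{-2 + r}\right)$ ($V{\left(r,R \right)} = \left(r + \frac{3 + r}{-2 + r}\right) \left(R + 0\right) = \left(r + \frac{3 + r}{-2 + r}\right) R = R \left(r + \frac{3 + r}{-2 + r}\right)$)
$\left(V{\left(-4,-1 \right)} + 56\right) \left(-8\right) = \left(- \frac{3 + \left(-4\right)^{2} - -4}{-2 - 4} + 56\right) \left(-8\right) = \left(- \frac{3 + 16 + 4}{-6} + 56\right) \left(-8\right) = \left(\left(-1\right) \left(- \frac{1}{6}\right) 23 + 56\right) \left(-8\right) = \left(\frac{23}{6} + 56\right) \left(-8\right) = \frac{359}{6} \left(-8\right) = - \frac{1436}{3}$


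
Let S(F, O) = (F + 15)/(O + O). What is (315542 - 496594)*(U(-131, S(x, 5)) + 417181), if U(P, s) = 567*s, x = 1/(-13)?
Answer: -4919502215728/65 ≈ -7.5685e+10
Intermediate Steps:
x = -1/13 ≈ -0.076923
S(F, O) = (15 + F)/(2*O) (S(F, O) = (15 + F)/((2*O)) = (15 + F)*(1/(2*O)) = (15 + F)/(2*O))
(315542 - 496594)*(U(-131, S(x, 5)) + 417181) = (315542 - 496594)*(567*((1/2)*(15 - 1/13)/5) + 417181) = -181052*(567*((1/2)*(1/5)*(194/13)) + 417181) = -181052*(567*(97/65) + 417181) = -181052*(54999/65 + 417181) = -181052*27171764/65 = -4919502215728/65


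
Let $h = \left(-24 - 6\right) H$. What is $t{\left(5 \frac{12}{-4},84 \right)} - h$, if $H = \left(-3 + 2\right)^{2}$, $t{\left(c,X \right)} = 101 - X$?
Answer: $47$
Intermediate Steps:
$H = 1$ ($H = \left(-1\right)^{2} = 1$)
$h = -30$ ($h = \left(-24 - 6\right) 1 = \left(-30\right) 1 = -30$)
$t{\left(5 \frac{12}{-4},84 \right)} - h = \left(101 - 84\right) - -30 = \left(101 - 84\right) + 30 = 17 + 30 = 47$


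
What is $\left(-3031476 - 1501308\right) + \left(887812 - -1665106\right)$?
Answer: $-1979866$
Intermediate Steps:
$\left(-3031476 - 1501308\right) + \left(887812 - -1665106\right) = -4532784 + \left(887812 + 1665106\right) = -4532784 + 2552918 = -1979866$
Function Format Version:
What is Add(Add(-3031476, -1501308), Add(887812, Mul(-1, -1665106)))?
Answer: -1979866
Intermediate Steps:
Add(Add(-3031476, -1501308), Add(887812, Mul(-1, -1665106))) = Add(-4532784, Add(887812, 1665106)) = Add(-4532784, 2552918) = -1979866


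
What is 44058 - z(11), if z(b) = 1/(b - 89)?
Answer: 3436525/78 ≈ 44058.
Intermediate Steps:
z(b) = 1/(-89 + b)
44058 - z(11) = 44058 - 1/(-89 + 11) = 44058 - 1/(-78) = 44058 - 1*(-1/78) = 44058 + 1/78 = 3436525/78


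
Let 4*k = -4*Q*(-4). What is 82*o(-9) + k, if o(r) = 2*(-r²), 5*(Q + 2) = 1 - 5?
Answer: -66476/5 ≈ -13295.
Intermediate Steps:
Q = -14/5 (Q = -2 + (1 - 5)/5 = -2 + (⅕)*(-4) = -2 - ⅘ = -14/5 ≈ -2.8000)
k = -56/5 (k = (-4*(-14/5)*(-4))/4 = ((56/5)*(-4))/4 = (¼)*(-224/5) = -56/5 ≈ -11.200)
o(r) = -2*r²
82*o(-9) + k = 82*(-2*(-9)²) - 56/5 = 82*(-2*81) - 56/5 = 82*(-162) - 56/5 = -13284 - 56/5 = -66476/5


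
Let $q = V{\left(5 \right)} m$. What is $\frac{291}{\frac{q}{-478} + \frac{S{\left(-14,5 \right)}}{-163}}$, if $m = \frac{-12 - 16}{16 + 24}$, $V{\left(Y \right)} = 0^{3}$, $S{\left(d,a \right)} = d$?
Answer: $\frac{47433}{14} \approx 3388.1$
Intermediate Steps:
$V{\left(Y \right)} = 0$
$m = - \frac{7}{10}$ ($m = - \frac{28}{40} = \left(-28\right) \frac{1}{40} = - \frac{7}{10} \approx -0.7$)
$q = 0$ ($q = 0 \left(- \frac{7}{10}\right) = 0$)
$\frac{291}{\frac{q}{-478} + \frac{S{\left(-14,5 \right)}}{-163}} = \frac{291}{\frac{0}{-478} - \frac{14}{-163}} = \frac{291}{0 \left(- \frac{1}{478}\right) - - \frac{14}{163}} = \frac{291}{0 + \frac{14}{163}} = \frac{291}{\frac{14}{163}} = 291 \cdot \frac{163}{14} = \frac{47433}{14}$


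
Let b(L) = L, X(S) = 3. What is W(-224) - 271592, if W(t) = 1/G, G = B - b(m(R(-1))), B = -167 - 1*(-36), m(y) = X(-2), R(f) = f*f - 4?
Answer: -36393329/134 ≈ -2.7159e+5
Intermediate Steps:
R(f) = -4 + f**2 (R(f) = f**2 - 4 = -4 + f**2)
m(y) = 3
B = -131 (B = -167 + 36 = -131)
G = -134 (G = -131 - 1*3 = -131 - 3 = -134)
W(t) = -1/134 (W(t) = 1/(-134) = -1/134)
W(-224) - 271592 = -1/134 - 271592 = -36393329/134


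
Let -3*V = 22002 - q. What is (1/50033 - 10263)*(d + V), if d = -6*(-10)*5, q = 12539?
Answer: 4397003549714/150099 ≈ 2.9294e+7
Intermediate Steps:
d = 300 (d = 60*5 = 300)
V = -9463/3 (V = -(22002 - 1*12539)/3 = -(22002 - 12539)/3 = -⅓*9463 = -9463/3 ≈ -3154.3)
(1/50033 - 10263)*(d + V) = (1/50033 - 10263)*(300 - 9463/3) = (1/50033 - 10263)*(-8563/3) = -513488678/50033*(-8563/3) = 4397003549714/150099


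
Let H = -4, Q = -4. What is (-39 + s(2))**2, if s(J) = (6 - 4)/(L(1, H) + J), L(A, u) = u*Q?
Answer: 122500/81 ≈ 1512.3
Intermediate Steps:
L(A, u) = -4*u (L(A, u) = u*(-4) = -4*u)
s(J) = 2/(16 + J) (s(J) = (6 - 4)/(-4*(-4) + J) = 2/(16 + J))
(-39 + s(2))**2 = (-39 + 2/(16 + 2))**2 = (-39 + 2/18)**2 = (-39 + 2*(1/18))**2 = (-39 + 1/9)**2 = (-350/9)**2 = 122500/81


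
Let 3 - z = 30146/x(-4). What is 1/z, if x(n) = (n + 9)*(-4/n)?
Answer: -5/30131 ≈ -0.00016594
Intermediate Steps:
x(n) = -4*(9 + n)/n (x(n) = (9 + n)*(-4/n) = -4*(9 + n)/n)
z = -30131/5 (z = 3 - 30146/(-4 - 36/(-4)) = 3 - 30146/(-4 - 36*(-1/4)) = 3 - 30146/(-4 + 9) = 3 - 30146/5 = -30131/5 ≈ -6026.2)
1/z = 1/(-30131/5) = -5/30131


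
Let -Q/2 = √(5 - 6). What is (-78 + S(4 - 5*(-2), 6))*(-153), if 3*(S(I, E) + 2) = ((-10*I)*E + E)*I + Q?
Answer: 607716 + 102*I ≈ 6.0772e+5 + 102.0*I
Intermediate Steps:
Q = -2*I (Q = -2*√(5 - 6) = -2*I ≈ -2.0*I)
S(I, E) = -2 - 2*I/3 + I*(E - 10*E*I)/3 (S(I, E) = -2 + (((-10*I)*E + E)*I - 2*I)/3 = -2 + ((-10*E*I + E)*I - 2*I)/3 = -2 + ((E - 10*E*I)*I - 2*I)/3 = -2 + (I*(E - 10*E*I) - 2*I)/3 = -2 + (-2*I + I*(E - 10*E*I))/3 = -2 + (-2*I/3 + I*(E - 10*E*I)/3) = -2 - 2*I/3 + I*(E - 10*E*I)/3)
(-78 + S(4 - 5*(-2), 6))*(-153) = (-78 + (-2 - 2*I/3 - 10/3*6*(4 - 5*(-2))² + (⅓)*6*(4 - 5*(-2))))*(-153) = (-78 + (-2 - 2*I/3 - 10/3*6*(4 + 10)² + (⅓)*6*(4 + 10)))*(-153) = (-78 + (-2 - 2*I/3 - 10/3*6*14² + (⅓)*6*14))*(-153) = (-78 + (-2 - 2*I/3 - 10/3*6*196 + 28))*(-153) = (-78 + (-2 - 2*I/3 - 3920 + 28))*(-153) = (-78 + (-3894 - 2*I/3))*(-153) = (-3972 - 2*I/3)*(-153) = 607716 + 102*I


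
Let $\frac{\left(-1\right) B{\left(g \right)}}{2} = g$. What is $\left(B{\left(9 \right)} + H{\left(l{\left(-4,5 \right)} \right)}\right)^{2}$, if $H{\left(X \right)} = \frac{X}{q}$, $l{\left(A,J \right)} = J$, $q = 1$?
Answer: $169$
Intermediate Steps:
$B{\left(g \right)} = - 2 g$
$H{\left(X \right)} = X$ ($H{\left(X \right)} = \frac{X}{1} = X 1 = X$)
$\left(B{\left(9 \right)} + H{\left(l{\left(-4,5 \right)} \right)}\right)^{2} = \left(\left(-2\right) 9 + 5\right)^{2} = \left(-18 + 5\right)^{2} = \left(-13\right)^{2} = 169$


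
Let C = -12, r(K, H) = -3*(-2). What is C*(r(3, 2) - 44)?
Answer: 456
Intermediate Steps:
r(K, H) = 6
C*(r(3, 2) - 44) = -12*(6 - 44) = -12*(-38) = 456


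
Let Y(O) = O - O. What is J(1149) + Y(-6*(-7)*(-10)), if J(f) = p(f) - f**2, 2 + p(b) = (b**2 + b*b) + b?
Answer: 1321348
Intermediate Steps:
p(b) = -2 + b + 2*b**2 (p(b) = -2 + ((b**2 + b*b) + b) = -2 + ((b**2 + b**2) + b) = -2 + (2*b**2 + b) = -2 + (b + 2*b**2) = -2 + b + 2*b**2)
Y(O) = 0
J(f) = -2 + f + f**2 (J(f) = (-2 + f + 2*f**2) - f**2 = -2 + f + f**2)
J(1149) + Y(-6*(-7)*(-10)) = (-2 + 1149 + 1149**2) + 0 = (-2 + 1149 + 1320201) + 0 = 1321348 + 0 = 1321348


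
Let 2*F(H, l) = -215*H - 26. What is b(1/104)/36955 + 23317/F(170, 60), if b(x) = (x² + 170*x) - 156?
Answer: -116880774161/91372627008 ≈ -1.2792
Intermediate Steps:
b(x) = -156 + x² + 170*x
F(H, l) = -13 - 215*H/2 (F(H, l) = (-215*H - 26)/2 = (-26 - 215*H)/2 = -13 - 215*H/2)
b(1/104)/36955 + 23317/F(170, 60) = (-156 + (1/104)² + 170/104)/36955 + 23317/(-13 - 215/2*170) = (-156 + (1/104)² + 170*(1/104))*(1/36955) + 23317/(-13 - 18275) = (-156 + 1/10816 + 85/52)*(1/36955) + 23317/(-18288) = -1669615/10816*1/36955 + 23317*(-1/18288) = -333923/79941056 - 23317/18288 = -116880774161/91372627008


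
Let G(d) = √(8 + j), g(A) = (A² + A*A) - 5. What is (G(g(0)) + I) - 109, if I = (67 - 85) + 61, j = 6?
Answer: -66 + √14 ≈ -62.258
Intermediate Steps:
I = 43 (I = -18 + 61 = 43)
g(A) = -5 + 2*A² (g(A) = (A² + A²) - 5 = 2*A² - 5 = -5 + 2*A²)
G(d) = √14 (G(d) = √(8 + 6) = √14)
(G(g(0)) + I) - 109 = (√14 + 43) - 109 = (43 + √14) - 109 = -66 + √14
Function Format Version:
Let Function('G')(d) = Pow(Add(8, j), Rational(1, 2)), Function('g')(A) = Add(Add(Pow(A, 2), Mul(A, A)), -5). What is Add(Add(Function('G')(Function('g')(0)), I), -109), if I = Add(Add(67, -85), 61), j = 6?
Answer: Add(-66, Pow(14, Rational(1, 2))) ≈ -62.258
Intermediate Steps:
I = 43 (I = Add(-18, 61) = 43)
Function('g')(A) = Add(-5, Mul(2, Pow(A, 2))) (Function('g')(A) = Add(Add(Pow(A, 2), Pow(A, 2)), -5) = Add(Mul(2, Pow(A, 2)), -5) = Add(-5, Mul(2, Pow(A, 2))))
Function('G')(d) = Pow(14, Rational(1, 2)) (Function('G')(d) = Pow(Add(8, 6), Rational(1, 2)) = Pow(14, Rational(1, 2)))
Add(Add(Function('G')(Function('g')(0)), I), -109) = Add(Add(Pow(14, Rational(1, 2)), 43), -109) = Add(Add(43, Pow(14, Rational(1, 2))), -109) = Add(-66, Pow(14, Rational(1, 2)))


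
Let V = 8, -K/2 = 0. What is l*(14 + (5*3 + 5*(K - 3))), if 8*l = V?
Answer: 14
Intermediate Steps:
K = 0 (K = -2*0 = 0)
l = 1 (l = (⅛)*8 = 1)
l*(14 + (5*3 + 5*(K - 3))) = 1*(14 + (5*3 + 5*(0 - 3))) = 1*(14 + (15 + 5*(-3))) = 1*(14 + (15 - 15)) = 1*(14 + 0) = 1*14 = 14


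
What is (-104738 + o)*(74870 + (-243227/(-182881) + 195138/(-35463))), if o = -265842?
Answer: -59977507089694602380/2161836301 ≈ -2.7744e+10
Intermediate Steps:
(-104738 + o)*(74870 + (-243227/(-182881) + 195138/(-35463))) = (-104738 - 265842)*(74870 + (-243227/(-182881) + 195138/(-35463))) = -370580*(74870 + (-243227*(-1/182881) + 195138*(-1/35463))) = -370580*(74870 + (243227/182881 - 65046/11821)) = -370580*(74870 - 9020491159/2161836301) = -370580*161847663364711/2161836301 = -59977507089694602380/2161836301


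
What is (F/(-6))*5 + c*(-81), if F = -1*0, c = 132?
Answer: -10692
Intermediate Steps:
F = 0
(F/(-6))*5 + c*(-81) = (0/(-6))*5 + 132*(-81) = (0*(-⅙))*5 - 10692 = 0*5 - 10692 = 0 - 10692 = -10692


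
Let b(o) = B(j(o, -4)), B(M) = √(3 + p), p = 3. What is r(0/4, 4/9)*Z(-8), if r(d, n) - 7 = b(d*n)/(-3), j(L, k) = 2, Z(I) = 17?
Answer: 119 - 17*√6/3 ≈ 105.12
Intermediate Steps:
B(M) = √6 (B(M) = √(3 + 3) = √6)
b(o) = √6
r(d, n) = 7 - √6/3 (r(d, n) = 7 + √6/(-3) = 7 + √6*(-⅓) = 7 - √6/3)
r(0/4, 4/9)*Z(-8) = (7 - √6/3)*17 = 119 - 17*√6/3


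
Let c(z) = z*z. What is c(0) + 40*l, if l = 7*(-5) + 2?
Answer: -1320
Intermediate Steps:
l = -33 (l = -35 + 2 = -33)
c(z) = z²
c(0) + 40*l = 0² + 40*(-33) = 0 - 1320 = -1320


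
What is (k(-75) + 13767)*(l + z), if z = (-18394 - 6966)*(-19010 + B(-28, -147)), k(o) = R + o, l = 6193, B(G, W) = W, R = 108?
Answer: 6704422439400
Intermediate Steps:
k(o) = 108 + o
z = 485821520 (z = (-18394 - 6966)*(-19010 - 147) = -25360*(-19157) = 485821520)
(k(-75) + 13767)*(l + z) = ((108 - 75) + 13767)*(6193 + 485821520) = (33 + 13767)*485827713 = 13800*485827713 = 6704422439400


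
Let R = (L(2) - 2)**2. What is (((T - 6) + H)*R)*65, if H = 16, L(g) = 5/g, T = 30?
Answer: 650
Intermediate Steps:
R = 1/4 (R = (5/2 - 2)**2 = (1/2)**2 = 1/4 ≈ 0.25000)
(((T - 6) + H)*R)*65 = (((30 - 6) + 16)*(1/4))*65 = ((24 + 16)*(1/4))*65 = (40*(1/4))*65 = 10*65 = 650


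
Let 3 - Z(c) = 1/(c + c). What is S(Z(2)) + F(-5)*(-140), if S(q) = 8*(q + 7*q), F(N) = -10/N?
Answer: -104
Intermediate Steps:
Z(c) = 3 - 1/(2*c) (Z(c) = 3 - 1/(c + c) = 3 - 1/(2*c))
S(q) = 64*q (S(q) = 8*(8*q) = 64*q)
S(Z(2)) + F(-5)*(-140) = 64*(3 - 1/2/2) - 10/(-5)*(-140) = 64*(3 - 1/2*1/2) - 10*(-1/5)*(-140) = 64*(3 - 1/4) + 2*(-140) = 64*(11/4) - 280 = 176 - 280 = -104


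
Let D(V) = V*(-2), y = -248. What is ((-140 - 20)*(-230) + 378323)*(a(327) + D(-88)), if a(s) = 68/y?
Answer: 4522765085/62 ≈ 7.2948e+7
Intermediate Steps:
a(s) = -17/62 (a(s) = 68/(-248) = 68*(-1/248) = -17/62)
D(V) = -2*V
((-140 - 20)*(-230) + 378323)*(a(327) + D(-88)) = ((-140 - 20)*(-230) + 378323)*(-17/62 - 2*(-88)) = (-160*(-230) + 378323)*(-17/62 + 176) = (36800 + 378323)*(10895/62) = 415123*(10895/62) = 4522765085/62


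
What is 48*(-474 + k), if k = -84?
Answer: -26784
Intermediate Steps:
48*(-474 + k) = 48*(-474 - 84) = 48*(-558) = -26784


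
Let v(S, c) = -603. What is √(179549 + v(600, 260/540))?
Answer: √178946 ≈ 423.02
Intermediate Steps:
√(179549 + v(600, 260/540)) = √(179549 - 603) = √178946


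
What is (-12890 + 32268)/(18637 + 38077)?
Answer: 9689/28357 ≈ 0.34168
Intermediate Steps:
(-12890 + 32268)/(18637 + 38077) = 19378/56714 = 19378*(1/56714) = 9689/28357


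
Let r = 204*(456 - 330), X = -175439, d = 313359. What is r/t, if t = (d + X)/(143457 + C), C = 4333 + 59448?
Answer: 332927847/8620 ≈ 38623.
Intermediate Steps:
C = 63781
t = 68960/103619 (t = (313359 - 175439)/(143457 + 63781) = 137920/207238 = 137920*(1/207238) = 68960/103619 ≈ 0.66551)
r = 25704 (r = 204*126 = 25704)
r/t = 25704/(68960/103619) = 25704*(103619/68960) = 332927847/8620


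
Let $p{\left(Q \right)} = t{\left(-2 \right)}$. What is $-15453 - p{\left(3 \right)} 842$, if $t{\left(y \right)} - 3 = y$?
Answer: $-16295$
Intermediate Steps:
$t{\left(y \right)} = 3 + y$
$p{\left(Q \right)} = 1$ ($p{\left(Q \right)} = 3 - 2 = 1$)
$-15453 - p{\left(3 \right)} 842 = -15453 - 1 \cdot 842 = -15453 - 842 = -16295$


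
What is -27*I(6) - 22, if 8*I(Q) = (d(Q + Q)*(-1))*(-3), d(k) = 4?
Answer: -125/2 ≈ -62.500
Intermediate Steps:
I(Q) = 3/2 (I(Q) = ((4*(-1))*(-3))/8 = (-4*(-3))/8 = (1/8)*12 = 3/2)
-27*I(6) - 22 = -27*3/2 - 22 = -81/2 - 22 = -125/2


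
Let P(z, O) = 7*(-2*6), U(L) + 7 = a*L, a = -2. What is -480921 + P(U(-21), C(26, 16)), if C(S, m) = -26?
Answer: -481005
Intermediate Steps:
U(L) = -7 - 2*L
P(z, O) = -84 (P(z, O) = 7*(-12) = -84)
-480921 + P(U(-21), C(26, 16)) = -480921 - 84 = -481005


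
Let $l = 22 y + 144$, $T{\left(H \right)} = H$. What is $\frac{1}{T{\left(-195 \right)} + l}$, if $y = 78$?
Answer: $\frac{1}{1665} \approx 0.0006006$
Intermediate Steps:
$l = 1860$ ($l = 22 \cdot 78 + 144 = 1716 + 144 = 1860$)
$\frac{1}{T{\left(-195 \right)} + l} = \frac{1}{-195 + 1860} = \frac{1}{1665}$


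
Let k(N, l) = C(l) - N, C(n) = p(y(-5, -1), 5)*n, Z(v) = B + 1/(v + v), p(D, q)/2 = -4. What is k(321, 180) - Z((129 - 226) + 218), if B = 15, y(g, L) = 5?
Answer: -429793/242 ≈ -1776.0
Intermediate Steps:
p(D, q) = -8 (p(D, q) = 2*(-4) = -8)
Z(v) = 15 + 1/(2*v) (Z(v) = 15 + 1/(v + v) = 15 + 1/(2*v))
C(n) = -8*n
k(N, l) = -N - 8*l (k(N, l) = -8*l - N = -N - 8*l)
k(321, 180) - Z((129 - 226) + 218) = (-1*321 - 8*180) - (15 + 1/(2*((129 - 226) + 218))) = (-321 - 1440) - (15 + 1/(2*(-97 + 218))) = -1761 - (15 + (1/2)/121) = -1761 - (15 + (1/2)*(1/121)) = -1761 - (15 + 1/242) = -1761 - 1*3631/242 = -1761 - 3631/242 = -429793/242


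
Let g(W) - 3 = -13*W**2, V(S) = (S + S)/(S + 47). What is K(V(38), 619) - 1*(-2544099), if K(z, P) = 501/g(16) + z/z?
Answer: 8459131999/3325 ≈ 2.5441e+6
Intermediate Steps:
V(S) = 2*S/(47 + S) (V(S) = (2*S)/(47 + S) = 2*S/(47 + S))
g(W) = 3 - 13*W**2
K(z, P) = 2824/3325 (K(z, P) = 501/(3 - 13*16**2) + z/z = 501/(3 - 13*256) + 1 = 501/(3 - 3328) + 1 = 501/(-3325) + 1 = 501*(-1/3325) + 1 = -501/3325 + 1 = 2824/3325)
K(V(38), 619) - 1*(-2544099) = 2824/3325 - 1*(-2544099) = 2824/3325 + 2544099 = 8459131999/3325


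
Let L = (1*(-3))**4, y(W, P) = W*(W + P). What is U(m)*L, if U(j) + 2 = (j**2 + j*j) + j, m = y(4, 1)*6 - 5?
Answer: 2151603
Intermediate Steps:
y(W, P) = W*(P + W)
L = 81 (L = (-3)**4 = 81)
m = 115 (m = (4*(1 + 4))*6 - 5 = (4*5)*6 - 5 = 20*6 - 5 = 120 - 5 = 115)
U(j) = -2 + j + 2*j**2 (U(j) = -2 + ((j**2 + j*j) + j) = -2 + ((j**2 + j**2) + j) = -2 + (2*j**2 + j) = -2 + (j + 2*j**2) = -2 + j + 2*j**2)
U(m)*L = (-2 + 115 + 2*115**2)*81 = (-2 + 115 + 2*13225)*81 = (-2 + 115 + 26450)*81 = 26563*81 = 2151603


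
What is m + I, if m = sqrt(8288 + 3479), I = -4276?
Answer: -4276 + 41*sqrt(7) ≈ -4167.5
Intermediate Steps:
m = 41*sqrt(7) (m = sqrt(11767) = 41*sqrt(7) ≈ 108.48)
m + I = 41*sqrt(7) - 4276 = -4276 + 41*sqrt(7)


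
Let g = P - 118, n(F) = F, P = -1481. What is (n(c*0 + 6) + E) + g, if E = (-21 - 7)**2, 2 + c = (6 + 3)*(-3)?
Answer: -809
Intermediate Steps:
c = -29 (c = -2 + (6 + 3)*(-3) = -2 + 9*(-3) = -2 - 27 = -29)
E = 784 (E = (-28)**2 = 784)
g = -1599 (g = -1481 - 118 = -1599)
(n(c*0 + 6) + E) + g = ((-29*0 + 6) + 784) - 1599 = ((0 + 6) + 784) - 1599 = (6 + 784) - 1599 = 790 - 1599 = -809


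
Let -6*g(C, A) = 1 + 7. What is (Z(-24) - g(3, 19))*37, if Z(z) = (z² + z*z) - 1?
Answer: 127909/3 ≈ 42636.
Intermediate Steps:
g(C, A) = -4/3 (g(C, A) = -(1 + 7)/6 = -⅙*8 = -4/3)
Z(z) = -1 + 2*z² (Z(z) = (z² + z²) - 1 = 2*z² - 1 = -1 + 2*z²)
(Z(-24) - g(3, 19))*37 = ((-1 + 2*(-24)²) - 1*(-4/3))*37 = ((-1 + 2*576) + 4/3)*37 = ((-1 + 1152) + 4/3)*37 = (1151 + 4/3)*37 = (3457/3)*37 = 127909/3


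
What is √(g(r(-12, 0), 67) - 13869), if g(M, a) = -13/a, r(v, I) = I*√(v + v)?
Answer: 14*I*√317647/67 ≈ 117.77*I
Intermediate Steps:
r(v, I) = I*√2*√v (r(v, I) = I*√(2*v) = I*(√2*√v) = I*√2*√v)
√(g(r(-12, 0), 67) - 13869) = √(-13/67 - 13869) = √(-929236/67) = 14*I*√317647/67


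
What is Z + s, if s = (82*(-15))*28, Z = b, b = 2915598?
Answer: 2881158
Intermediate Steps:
Z = 2915598
s = -34440 (s = -1230*28 = -34440)
Z + s = 2915598 - 34440 = 2881158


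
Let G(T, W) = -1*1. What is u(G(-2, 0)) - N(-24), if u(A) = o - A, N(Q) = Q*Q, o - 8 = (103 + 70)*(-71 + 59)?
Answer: -2643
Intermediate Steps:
o = -2068 (o = 8 + (103 + 70)*(-71 + 59) = 8 + 173*(-12) = 8 - 2076 = -2068)
N(Q) = Q**2
G(T, W) = -1
u(A) = -2068 - A
u(G(-2, 0)) - N(-24) = (-2068 - 1*(-1)) - 1*(-24)**2 = (-2068 + 1) - 1*576 = -2067 - 576 = -2643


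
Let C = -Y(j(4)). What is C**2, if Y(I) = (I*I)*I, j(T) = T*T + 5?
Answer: 85766121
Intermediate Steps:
j(T) = 5 + T**2 (j(T) = T**2 + 5 = 5 + T**2)
Y(I) = I**3 (Y(I) = I**2*I = I**3)
C = -9261 (C = -(5 + 4**2)**3 = -(5 + 16)**3 = -1*21**3 = -1*9261 = -9261)
C**2 = (-9261)**2 = 85766121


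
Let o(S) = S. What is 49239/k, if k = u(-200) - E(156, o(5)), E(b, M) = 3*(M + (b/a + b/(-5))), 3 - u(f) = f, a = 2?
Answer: 246195/238 ≈ 1034.4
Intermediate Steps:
u(f) = 3 - f
E(b, M) = 3*M + 9*b/10 (E(b, M) = 3*(M + (b/2 + b/(-5))) = 3*(M + (b*(1/2) + b*(-1/5))) = 3*(M + (b/2 - b/5)) = 3*(M + 3*b/10) = 3*M + 9*b/10)
k = 238/5 (k = (3 - 1*(-200)) - (3*5 + (9/10)*156) = (3 + 200) - (15 + 702/5) = 203 - 1*777/5 = 203 - 777/5 = 238/5 ≈ 47.600)
49239/k = 49239/(238/5) = 49239*(5/238) = 246195/238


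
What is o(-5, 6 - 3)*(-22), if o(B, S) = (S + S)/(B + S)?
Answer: 66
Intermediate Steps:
o(B, S) = 2*S/(B + S) (o(B, S) = (2*S)/(B + S) = 2*S/(B + S))
o(-5, 6 - 3)*(-22) = (2*(6 - 3)/(-5 + (6 - 3)))*(-22) = (2*3/(-5 + 3))*(-22) = (2*3/(-2))*(-22) = (2*3*(-½))*(-22) = -3*(-22) = 66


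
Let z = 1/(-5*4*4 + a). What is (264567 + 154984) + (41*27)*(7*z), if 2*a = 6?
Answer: 4613954/11 ≈ 4.1945e+5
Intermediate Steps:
a = 3 (a = (1/2)*6 = 3)
z = -1/77 (z = 1/(-5*4*4 + 3) = 1/(-20*4 + 3) = 1/(-80 + 3) = 1/(-77) = -1/77 ≈ -0.012987)
(264567 + 154984) + (41*27)*(7*z) = (264567 + 154984) + (41*27)*(7*(-1/77)) = 419551 + 1107*(-1/11) = 419551 - 1107/11 = 4613954/11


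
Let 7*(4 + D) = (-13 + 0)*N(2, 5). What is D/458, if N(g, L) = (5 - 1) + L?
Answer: -145/3206 ≈ -0.045228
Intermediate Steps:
N(g, L) = 4 + L
D = -145/7 (D = -4 + ((-13 + 0)*(4 + 5))/7 = -4 + (-13*9)/7 = -4 + (⅐)*(-117) = -4 - 117/7 = -145/7 ≈ -20.714)
D/458 = -145/7/458 = -145/7*1/458 = -145/3206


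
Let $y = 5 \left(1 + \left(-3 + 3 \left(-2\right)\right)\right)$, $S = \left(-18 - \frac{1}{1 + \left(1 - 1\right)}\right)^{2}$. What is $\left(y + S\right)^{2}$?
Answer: $103041$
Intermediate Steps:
$S = 361$ ($S = \left(-18 - \frac{1}{1 + 0}\right)^{2} = \left(-18 - 1^{-1}\right)^{2} = \left(-18 - 1\right)^{2} = \left(-19\right)^{2} = 361$)
$y = -40$ ($y = 5 \left(1 - 9\right) = 5 \left(-8\right) = -40$)
$\left(y + S\right)^{2} = \left(-40 + 361\right)^{2} = 321^{2} = 103041$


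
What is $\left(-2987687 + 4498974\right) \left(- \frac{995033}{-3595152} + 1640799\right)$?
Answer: $\frac{8914965343881816047}{3595152} \approx 2.4797 \cdot 10^{12}$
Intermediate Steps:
$\left(-2987687 + 4498974\right) \left(- \frac{995033}{-3595152} + 1640799\right) = 1511287 \left(\left(-995033\right) \left(- \frac{1}{3595152}\right) + 1640799\right) = 1511287 \left(\frac{995033}{3595152} + 1640799\right) = 1511287 \cdot \frac{5898922801481}{3595152} = \frac{8914965343881816047}{3595152}$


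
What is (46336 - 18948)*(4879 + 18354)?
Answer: 636305404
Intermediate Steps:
(46336 - 18948)*(4879 + 18354) = 27388*23233 = 636305404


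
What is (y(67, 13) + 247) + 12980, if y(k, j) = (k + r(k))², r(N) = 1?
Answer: 17851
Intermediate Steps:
y(k, j) = (1 + k)² (y(k, j) = (k + 1)² = (1 + k)²)
(y(67, 13) + 247) + 12980 = ((1 + 67)² + 247) + 12980 = (68² + 247) + 12980 = (4624 + 247) + 12980 = 4871 + 12980 = 17851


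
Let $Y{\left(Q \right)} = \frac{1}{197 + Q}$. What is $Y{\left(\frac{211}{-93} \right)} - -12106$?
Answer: $\frac{219239753}{18110} \approx 12106.0$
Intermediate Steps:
$Y{\left(\frac{211}{-93} \right)} - -12106 = \frac{1}{197 + \frac{211}{-93}} - -12106 = \frac{1}{197 + 211 \left(- \frac{1}{93}\right)} + 12106 = \frac{1}{197 - \frac{211}{93}} + 12106 = \frac{1}{\frac{18110}{93}} + 12106 = \frac{93}{18110} + 12106 = \frac{219239753}{18110}$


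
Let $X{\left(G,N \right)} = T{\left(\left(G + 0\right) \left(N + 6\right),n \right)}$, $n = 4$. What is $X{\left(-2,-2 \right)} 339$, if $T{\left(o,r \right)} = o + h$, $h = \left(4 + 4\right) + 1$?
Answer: $339$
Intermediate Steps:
$h = 9$ ($h = 8 + 1 = 9$)
$T{\left(o,r \right)} = 9 + o$ ($T{\left(o,r \right)} = o + 9 = 9 + o$)
$X{\left(G,N \right)} = 9 + G \left(6 + N\right)$ ($X{\left(G,N \right)} = 9 + \left(G + 0\right) \left(N + 6\right) = 9 + G \left(6 + N\right)$)
$X{\left(-2,-2 \right)} 339 = \left(9 - 2 \left(6 - 2\right)\right) 339 = \left(9 - 8\right) 339 = 1 \cdot 339 = 339$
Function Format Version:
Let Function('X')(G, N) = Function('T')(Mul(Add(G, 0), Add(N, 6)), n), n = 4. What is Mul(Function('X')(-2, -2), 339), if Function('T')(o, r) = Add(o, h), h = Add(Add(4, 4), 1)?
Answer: 339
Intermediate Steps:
h = 9 (h = Add(8, 1) = 9)
Function('T')(o, r) = Add(9, o) (Function('T')(o, r) = Add(o, 9) = Add(9, o))
Function('X')(G, N) = Add(9, Mul(G, Add(6, N))) (Function('X')(G, N) = Add(9, Mul(Add(G, 0), Add(N, 6))) = Add(9, Mul(G, Add(6, N))))
Mul(Function('X')(-2, -2), 339) = Mul(Add(9, Mul(-2, Add(6, -2))), 339) = Mul(Add(9, Mul(-2, 4)), 339) = Mul(Add(9, -8), 339) = Mul(1, 339) = 339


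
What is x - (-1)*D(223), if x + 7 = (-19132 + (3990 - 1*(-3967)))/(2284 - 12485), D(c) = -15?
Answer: -213247/10201 ≈ -20.905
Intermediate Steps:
x = -60232/10201 (x = -7 + (-19132 + (3990 - 1*(-3967)))/(2284 - 12485) = -7 + (-19132 + (3990 + 3967))/(-10201) = -7 + (-19132 + 7957)*(-1/10201) = -7 - 11175*(-1/10201) = -7 + 11175/10201 = -60232/10201 ≈ -5.9045)
x - (-1)*D(223) = -60232/10201 - (-1)*(-15) = -60232/10201 - 1*15 = -60232/10201 - 15 = -213247/10201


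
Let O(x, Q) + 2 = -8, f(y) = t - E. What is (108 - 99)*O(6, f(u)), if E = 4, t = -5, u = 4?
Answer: -90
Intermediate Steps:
f(y) = -9 (f(y) = -5 - 1*4 = -5 - 4 = -9)
O(x, Q) = -10 (O(x, Q) = -2 - 8 = -10)
(108 - 99)*O(6, f(u)) = (108 - 99)*(-10) = 9*(-10) = -90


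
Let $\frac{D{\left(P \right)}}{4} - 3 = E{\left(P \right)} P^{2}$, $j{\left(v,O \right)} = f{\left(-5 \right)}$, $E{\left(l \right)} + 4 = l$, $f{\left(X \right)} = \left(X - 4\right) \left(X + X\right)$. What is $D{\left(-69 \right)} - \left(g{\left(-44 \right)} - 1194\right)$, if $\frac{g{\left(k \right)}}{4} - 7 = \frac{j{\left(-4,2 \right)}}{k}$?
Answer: $- \frac{15279284}{11} \approx -1.389 \cdot 10^{6}$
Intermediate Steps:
$f{\left(X \right)} = 2 X \left(-4 + X\right)$ ($f{\left(X \right)} = \left(-4 + X\right) 2 X = 2 X \left(-4 + X\right)$)
$E{\left(l \right)} = -4 + l$
$j{\left(v,O \right)} = 90$ ($j{\left(v,O \right)} = 2 \left(-5\right) \left(-4 - 5\right) = 2 \left(-5\right) \left(-9\right) = 90$)
$g{\left(k \right)} = 28 + \frac{360}{k}$ ($g{\left(k \right)} = 28 + 4 \frac{90}{k} = 28 + \frac{360}{k}$)
$D{\left(P \right)} = 12 + 4 P^{2} \left(-4 + P\right)$ ($D{\left(P \right)} = 12 + 4 \left(-4 + P\right) P^{2} = 12 + 4 P^{2} \left(-4 + P\right)$)
$D{\left(-69 \right)} - \left(g{\left(-44 \right)} - 1194\right) = \left(12 + 4 \left(-69\right)^{2} \left(-4 - 69\right)\right) - \left(\left(28 + \frac{360}{-44}\right) - 1194\right) = \left(12 + 4 \cdot 4761 \left(-73\right)\right) - \left(\left(28 + 360 \left(- \frac{1}{44}\right)\right) - 1194\right) = \left(12 - 1390212\right) - \left(\left(28 - \frac{90}{11}\right) - 1194\right) = -1390200 - \left(\frac{218}{11} - 1194\right) = -1390200 - - \frac{12916}{11} = -1390200 + \frac{12916}{11} = - \frac{15279284}{11}$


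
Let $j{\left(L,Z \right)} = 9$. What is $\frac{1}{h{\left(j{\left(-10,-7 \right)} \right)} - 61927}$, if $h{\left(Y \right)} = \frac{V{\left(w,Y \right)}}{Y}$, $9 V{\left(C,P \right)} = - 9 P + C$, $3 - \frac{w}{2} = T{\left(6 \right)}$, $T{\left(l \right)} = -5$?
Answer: $- \frac{81}{5016152} \approx -1.6148 \cdot 10^{-5}$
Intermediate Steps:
$w = 16$ ($w = 6 - -10 = 6 + 10 = 16$)
$V{\left(C,P \right)} = - P + \frac{C}{9}$ ($V{\left(C,P \right)} = \frac{- 9 P + C}{9} = \frac{C - 9 P}{9} = - P + \frac{C}{9}$)
$h{\left(Y \right)} = \frac{\frac{16}{9} - Y}{Y}$ ($h{\left(Y \right)} = \frac{- Y + \frac{1}{9} \cdot 16}{Y} = \frac{- Y + \frac{16}{9}}{Y} = \frac{\frac{16}{9} - Y}{Y}$)
$\frac{1}{h{\left(j{\left(-10,-7 \right)} \right)} - 61927} = \frac{1}{\frac{\frac{16}{9} - 9}{9} - 61927} = \frac{1}{\frac{1}{9} \left(- \frac{65}{9}\right) - 61927} = \frac{1}{- \frac{65}{81} - 61927} = \frac{1}{- \frac{5016152}{81}} = - \frac{81}{5016152}$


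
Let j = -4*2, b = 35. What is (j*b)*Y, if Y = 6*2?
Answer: -3360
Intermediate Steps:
Y = 12
j = -8
(j*b)*Y = -8*35*12 = -280*12 = -3360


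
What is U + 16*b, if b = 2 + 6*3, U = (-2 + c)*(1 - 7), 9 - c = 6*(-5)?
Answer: 98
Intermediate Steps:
c = 39 (c = 9 - 6*(-5) = 9 - 1*(-30) = 9 + 30 = 39)
U = -222 (U = (-2 + 39)*(1 - 7) = 37*(-6) = -222)
b = 20 (b = 2 + 18 = 20)
U + 16*b = -222 + 16*20 = -222 + 320 = 98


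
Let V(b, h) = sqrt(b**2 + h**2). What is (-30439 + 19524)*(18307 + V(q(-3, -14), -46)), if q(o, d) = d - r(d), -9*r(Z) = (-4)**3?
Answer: -199820905 - 21830*sqrt(51874)/9 ≈ -2.0037e+8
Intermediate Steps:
r(Z) = 64/9 (r(Z) = -1/9*(-4)**3 = -1/9*(-64) = 64/9)
q(o, d) = -64/9 + d (q(o, d) = d - 1*64/9 = d - 64/9 = -64/9 + d)
(-30439 + 19524)*(18307 + V(q(-3, -14), -46)) = (-30439 + 19524)*(18307 + sqrt((-64/9 - 14)**2 + (-46)**2)) = -10915*(18307 + sqrt((-190/9)**2 + 2116)) = -10915*(18307 + sqrt(36100/81 + 2116)) = -10915*(18307 + sqrt(207496/81)) = -10915*(18307 + 2*sqrt(51874)/9) = -199820905 - 21830*sqrt(51874)/9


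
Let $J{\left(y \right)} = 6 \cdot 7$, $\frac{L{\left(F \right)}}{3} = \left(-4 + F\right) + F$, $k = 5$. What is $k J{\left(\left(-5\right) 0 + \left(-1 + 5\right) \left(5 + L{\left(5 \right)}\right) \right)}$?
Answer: $210$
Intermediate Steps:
$L{\left(F \right)} = -12 + 6 F$ ($L{\left(F \right)} = 3 \left(\left(-4 + F\right) + F\right) = 3 \left(-4 + 2 F\right) = -12 + 6 F$)
$J{\left(y \right)} = 42$
$k J{\left(\left(-5\right) 0 + \left(-1 + 5\right) \left(5 + L{\left(5 \right)}\right) \right)} = 5 \cdot 42 = 210$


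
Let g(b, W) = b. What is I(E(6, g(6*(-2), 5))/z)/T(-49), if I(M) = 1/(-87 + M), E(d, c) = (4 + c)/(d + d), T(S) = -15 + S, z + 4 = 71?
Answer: 201/1119296 ≈ 0.00017958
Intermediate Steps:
z = 67 (z = -4 + 71 = 67)
E(d, c) = (4 + c)/(2*d) (E(d, c) = (4 + c)/((2*d)) = (4 + c)*(1/(2*d)) = (4 + c)/(2*d))
I(E(6, g(6*(-2), 5))/z)/T(-49) = 1/((-87 + ((½)*(4 + 6*(-2))/6)/67)*(-15 - 49)) = 1/(-87 + ((½)*(⅙)*(4 - 12))*(1/67)*(-64)) = -1/64/(-87 + ((½)*(⅙)*(-8))*(1/67)) = -1/64/(-87 - ⅔*1/67) = -1/64/(-87 - 2/201) = -1/64/(-17489/201) = -201/17489*(-1/64) = 201/1119296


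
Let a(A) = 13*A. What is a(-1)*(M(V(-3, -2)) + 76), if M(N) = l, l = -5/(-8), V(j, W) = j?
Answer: -7969/8 ≈ -996.13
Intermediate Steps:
l = 5/8 (l = -5*(-⅛) = 5/8 ≈ 0.62500)
M(N) = 5/8
a(-1)*(M(V(-3, -2)) + 76) = (13*(-1))*(5/8 + 76) = -13*613/8 = -7969/8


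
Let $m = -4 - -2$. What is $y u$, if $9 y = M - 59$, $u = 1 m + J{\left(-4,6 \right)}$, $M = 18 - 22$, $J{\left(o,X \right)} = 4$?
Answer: $-14$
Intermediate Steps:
$m = -2$ ($m = -4 + 2 = -2$)
$M = -4$
$u = 2$ ($u = 1 \left(-2\right) + 4 = -2 + 4 = 2$)
$y = -7$ ($y = \frac{-4 - 59}{9} = \frac{1}{9} \left(-63\right) = -7$)
$y u = \left(-7\right) 2 = -14$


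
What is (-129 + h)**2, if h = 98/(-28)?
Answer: 70225/4 ≈ 17556.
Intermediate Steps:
h = -7/2 (h = 98*(-1/28) = -7/2 ≈ -3.5000)
(-129 + h)**2 = (-129 - 7/2)**2 = (-265/2)**2 = 70225/4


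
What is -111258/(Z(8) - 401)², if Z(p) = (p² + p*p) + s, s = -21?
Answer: -883/686 ≈ -1.2872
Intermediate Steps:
Z(p) = -21 + 2*p² (Z(p) = (p² + p*p) - 21 = (p² + p²) - 21 = 2*p² - 21 = -21 + 2*p²)
-111258/(Z(8) - 401)² = -111258/((-21 + 2*8²) - 401)² = -111258/((-21 + 2*64) - 401)² = -111258/((-21 + 128) - 401)² = -111258/(107 - 401)² = -111258/((-294)²) = -111258/86436 = -111258*1/86436 = -883/686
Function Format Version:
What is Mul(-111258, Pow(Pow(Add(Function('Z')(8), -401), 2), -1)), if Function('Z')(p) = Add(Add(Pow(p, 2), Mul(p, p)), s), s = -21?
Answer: Rational(-883, 686) ≈ -1.2872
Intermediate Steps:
Function('Z')(p) = Add(-21, Mul(2, Pow(p, 2))) (Function('Z')(p) = Add(Add(Pow(p, 2), Mul(p, p)), -21) = Add(Add(Pow(p, 2), Pow(p, 2)), -21) = Add(Mul(2, Pow(p, 2)), -21) = Add(-21, Mul(2, Pow(p, 2))))
Mul(-111258, Pow(Pow(Add(Function('Z')(8), -401), 2), -1)) = Mul(-111258, Pow(Pow(Add(Add(-21, Mul(2, Pow(8, 2))), -401), 2), -1)) = Mul(-111258, Pow(Pow(Add(Add(-21, Mul(2, 64)), -401), 2), -1)) = Mul(-111258, Pow(Pow(Add(Add(-21, 128), -401), 2), -1)) = Mul(-111258, Pow(Pow(Add(107, -401), 2), -1)) = Mul(-111258, Pow(Pow(-294, 2), -1)) = Mul(-111258, Pow(86436, -1)) = Mul(-111258, Rational(1, 86436)) = Rational(-883, 686)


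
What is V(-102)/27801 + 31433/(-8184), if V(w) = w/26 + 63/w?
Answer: -21459247193/5586963096 ≈ -3.8410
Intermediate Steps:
V(w) = 63/w + w/26 (V(w) = w*(1/26) + 63/w = w/26 + 63/w = 63/w + w/26)
V(-102)/27801 + 31433/(-8184) = (63/(-102) + (1/26)*(-102))/27801 + 31433/(-8184) = (63*(-1/102) - 51/13)*(1/27801) + 31433*(-1/8184) = (-21/34 - 51/13)*(1/27801) - 31433/8184 = -2007/442*1/27801 - 31433/8184 = -223/1365338 - 31433/8184 = -21459247193/5586963096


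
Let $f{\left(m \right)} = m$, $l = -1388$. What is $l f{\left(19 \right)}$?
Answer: $-26372$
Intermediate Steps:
$l f{\left(19 \right)} = \left(-1388\right) 19 = -26372$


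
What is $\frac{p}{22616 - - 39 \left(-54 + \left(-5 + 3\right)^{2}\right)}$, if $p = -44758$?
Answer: $- \frac{22379}{10333} \approx -2.1658$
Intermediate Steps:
$\frac{p}{22616 - - 39 \left(-54 + \left(-5 + 3\right)^{2}\right)} = - \frac{44758}{22616 - - 39 \left(-54 + \left(-5 + 3\right)^{2}\right)} = - \frac{44758}{22616 - - 39 \left(-54 + \left(-2\right)^{2}\right)} = - \frac{44758}{22616 - - 39 \left(-54 + 4\right)} = - \frac{44758}{22616 - \left(-39\right) \left(-50\right)} = - \frac{44758}{22616 - 1950} = - \frac{44758}{20666} = \left(-44758\right) \frac{1}{20666} = - \frac{22379}{10333}$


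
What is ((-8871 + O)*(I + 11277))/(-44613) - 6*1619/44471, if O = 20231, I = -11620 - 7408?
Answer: 3915298659878/1983984723 ≈ 1973.5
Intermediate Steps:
I = -19028
((-8871 + O)*(I + 11277))/(-44613) - 6*1619/44471 = ((-8871 + 20231)*(-19028 + 11277))/(-44613) - 6*1619/44471 = (11360*(-7751))*(-1/44613) - 9714*1/44471 = -88051360*(-1/44613) - 9714/44471 = 88051360/44613 - 9714/44471 = 3915298659878/1983984723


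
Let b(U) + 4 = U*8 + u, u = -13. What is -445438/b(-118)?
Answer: 445438/961 ≈ 463.52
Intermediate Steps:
b(U) = -17 + 8*U (b(U) = -4 + (U*8 - 13) = -4 + (8*U - 13) = -4 + (-13 + 8*U) = -17 + 8*U)
-445438/b(-118) = -445438/(-17 + 8*(-118)) = -445438/(-17 - 944) = -445438/(-961) = -445438*(-1/961) = 445438/961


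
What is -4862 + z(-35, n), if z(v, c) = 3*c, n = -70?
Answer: -5072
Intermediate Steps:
-4862 + z(-35, n) = -4862 + 3*(-70) = -4862 - 210 = -5072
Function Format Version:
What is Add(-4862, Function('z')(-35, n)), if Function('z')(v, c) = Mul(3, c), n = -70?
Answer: -5072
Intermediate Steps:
Add(-4862, Function('z')(-35, n)) = Add(-4862, Mul(3, -70)) = Add(-4862, -210) = -5072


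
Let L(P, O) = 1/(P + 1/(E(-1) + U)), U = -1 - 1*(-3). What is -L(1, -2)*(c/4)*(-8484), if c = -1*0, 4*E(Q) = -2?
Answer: 0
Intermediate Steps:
E(Q) = -1/2 (E(Q) = (1/4)*(-2) = -1/2)
U = 2 (U = -1 + 3 = 2)
c = 0
L(P, O) = 1/(2/3 + P) (L(P, O) = 1/(P + 1/(-1/2 + 2)) = 1/(P + 1/(3/2)) = 1/(P + 2/3) = 1/(2/3 + P))
-L(1, -2)*(c/4)*(-8484) = -(3/(2 + 3*1))*(0/4)*(-8484) = -(3/(2 + 3))*(0*(1/4))*(-8484) = -(3/5)*0*(-8484) = -0*(-8484) = -1*0 = 0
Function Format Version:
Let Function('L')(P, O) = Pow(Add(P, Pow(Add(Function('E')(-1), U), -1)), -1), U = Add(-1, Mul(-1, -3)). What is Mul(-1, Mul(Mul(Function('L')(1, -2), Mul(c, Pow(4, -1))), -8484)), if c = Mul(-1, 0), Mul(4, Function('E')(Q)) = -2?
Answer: 0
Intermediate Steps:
Function('E')(Q) = Rational(-1, 2) (Function('E')(Q) = Mul(Rational(1, 4), -2) = Rational(-1, 2))
U = 2 (U = Add(-1, 3) = 2)
c = 0
Function('L')(P, O) = Pow(Add(Rational(2, 3), P), -1) (Function('L')(P, O) = Pow(Add(P, Pow(Add(Rational(-1, 2), 2), -1)), -1) = Pow(Add(P, Pow(Rational(3, 2), -1)), -1) = Pow(Add(P, Rational(2, 3)), -1) = Pow(Add(Rational(2, 3), P), -1))
Mul(-1, Mul(Mul(Function('L')(1, -2), Mul(c, Pow(4, -1))), -8484)) = Mul(-1, Mul(Mul(Mul(3, Pow(Add(2, Mul(3, 1)), -1)), Mul(0, Pow(4, -1))), -8484)) = Mul(-1, Mul(Mul(Mul(3, Pow(Add(2, 3), -1)), Mul(0, Rational(1, 4))), -8484)) = Mul(-1, Mul(Mul(Mul(3, Pow(5, -1)), 0), -8484)) = Mul(-1, Mul(Mul(Mul(3, Rational(1, 5)), 0), -8484)) = Mul(-1, Mul(Mul(Rational(3, 5), 0), -8484)) = Mul(-1, Mul(0, -8484)) = Mul(-1, 0) = 0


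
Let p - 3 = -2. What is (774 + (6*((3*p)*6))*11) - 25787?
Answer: -23825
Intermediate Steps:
p = 1 (p = 3 - 2 = 1)
(774 + (6*((3*p)*6))*11) - 25787 = (774 + (6*((3*1)*6))*11) - 25787 = (774 + (6*(3*6))*11) - 25787 = (774 + (6*18)*11) - 25787 = (774 + 108*11) - 25787 = (774 + 1188) - 25787 = 1962 - 25787 = -23825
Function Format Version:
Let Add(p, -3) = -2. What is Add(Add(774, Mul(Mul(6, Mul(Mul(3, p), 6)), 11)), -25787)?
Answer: -23825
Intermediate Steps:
p = 1 (p = Add(3, -2) = 1)
Add(Add(774, Mul(Mul(6, Mul(Mul(3, p), 6)), 11)), -25787) = Add(Add(774, Mul(Mul(6, Mul(Mul(3, 1), 6)), 11)), -25787) = Add(Add(774, Mul(Mul(6, Mul(3, 6)), 11)), -25787) = Add(Add(774, Mul(Mul(6, 18), 11)), -25787) = Add(Add(774, Mul(108, 11)), -25787) = Add(Add(774, 1188), -25787) = Add(1962, -25787) = -23825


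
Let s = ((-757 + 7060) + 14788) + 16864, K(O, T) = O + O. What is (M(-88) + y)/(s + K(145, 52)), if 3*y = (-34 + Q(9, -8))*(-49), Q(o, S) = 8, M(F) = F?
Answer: 202/22947 ≈ 0.0088029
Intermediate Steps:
K(O, T) = 2*O
y = 1274/3 (y = ((-34 + 8)*(-49))/3 = (-26*(-49))/3 = (⅓)*1274 = 1274/3 ≈ 424.67)
s = 37955 (s = (6303 + 14788) + 16864 = 21091 + 16864 = 37955)
(M(-88) + y)/(s + K(145, 52)) = (-88 + 1274/3)/(37955 + 2*145) = 1010/(3*(37955 + 290)) = (1010/3)/38245 = (1010/3)*(1/38245) = 202/22947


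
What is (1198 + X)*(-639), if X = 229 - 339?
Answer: -695232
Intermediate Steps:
X = -110
(1198 + X)*(-639) = (1198 - 110)*(-639) = 1088*(-639) = -695232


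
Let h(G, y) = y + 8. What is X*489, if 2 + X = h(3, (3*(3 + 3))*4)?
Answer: 38142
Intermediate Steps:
h(G, y) = 8 + y
X = 78 (X = -2 + (8 + (3*(3 + 3))*4) = -2 + (8 + (3*6)*4) = -2 + (8 + 18*4) = -2 + (8 + 72) = -2 + 80 = 78)
X*489 = 78*489 = 38142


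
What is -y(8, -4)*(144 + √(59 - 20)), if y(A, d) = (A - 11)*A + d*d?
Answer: 1152 + 8*√39 ≈ 1202.0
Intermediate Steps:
y(A, d) = d² + A*(-11 + A) (y(A, d) = (-11 + A)*A + d² = A*(-11 + A) + d² = d² + A*(-11 + A))
-y(8, -4)*(144 + √(59 - 20)) = -(8² + (-4)² - 11*8)*(144 + √(59 - 20)) = -(64 + 16 - 88)*(144 + √39) = -(-8)*(144 + √39) = -(-1152 - 8*√39) = 1152 + 8*√39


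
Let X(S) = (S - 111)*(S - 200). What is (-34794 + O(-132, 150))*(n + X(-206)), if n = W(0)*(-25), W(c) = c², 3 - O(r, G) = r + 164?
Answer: -4481789746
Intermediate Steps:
X(S) = (-200 + S)*(-111 + S) (X(S) = (-111 + S)*(-200 + S) = (-200 + S)*(-111 + S))
O(r, G) = -161 - r (O(r, G) = 3 - (r + 164) = 3 - (164 + r) = 3 + (-164 - r) = -161 - r)
n = 0 (n = 0²*(-25) = 0*(-25) = 0)
(-34794 + O(-132, 150))*(n + X(-206)) = (-34794 + (-161 - 1*(-132)))*(0 + (22200 + (-206)² - 311*(-206))) = (-34794 + (-161 + 132))*(0 + (22200 + 42436 + 64066)) = (-34794 - 29)*(0 + 128702) = -34823*128702 = -4481789746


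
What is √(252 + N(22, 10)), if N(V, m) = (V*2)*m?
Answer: 2*√173 ≈ 26.306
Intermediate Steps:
N(V, m) = 2*V*m (N(V, m) = (2*V)*m = 2*V*m)
√(252 + N(22, 10)) = √(252 + 2*22*10) = √(252 + 440) = √692 = 2*√173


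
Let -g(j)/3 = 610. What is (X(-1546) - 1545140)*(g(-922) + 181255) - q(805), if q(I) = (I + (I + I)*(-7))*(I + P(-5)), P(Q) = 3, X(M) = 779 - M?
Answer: -276811125655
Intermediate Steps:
g(j) = -1830 (g(j) = -3*610 = -1830)
q(I) = -13*I*(3 + I) (q(I) = (I + (I + I)*(-7))*(I + 3) = (I + (2*I)*(-7))*(3 + I) = (I - 14*I)*(3 + I) = (-13*I)*(3 + I) = -13*I*(3 + I))
(X(-1546) - 1545140)*(g(-922) + 181255) - q(805) = ((779 - 1*(-1546)) - 1545140)*(-1830 + 181255) - (-13)*805*(3 + 805) = ((779 + 1546) - 1545140)*179425 - (-13)*805*808 = (2325 - 1545140)*179425 - 1*(-8455720) = -1542815*179425 + 8455720 = -276819581375 + 8455720 = -276811125655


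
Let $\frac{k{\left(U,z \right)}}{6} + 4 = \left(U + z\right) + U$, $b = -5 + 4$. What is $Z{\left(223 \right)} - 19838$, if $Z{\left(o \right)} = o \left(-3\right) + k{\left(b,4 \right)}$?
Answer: $-20519$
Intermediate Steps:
$b = -1$
$k{\left(U,z \right)} = -24 + 6 z + 12 U$ ($k{\left(U,z \right)} = -24 + 6 \left(\left(U + z\right) + U\right) = -24 + 6 \left(z + 2 U\right) = -24 + \left(6 z + 12 U\right) = -24 + 6 z + 12 U$)
$Z{\left(o \right)} = -12 - 3 o$ ($Z{\left(o \right)} = o \left(-3\right) + \left(-24 + 6 \cdot 4 + 12 \left(-1\right)\right) = - 3 o - 12 = -12 - 3 o$)
$Z{\left(223 \right)} - 19838 = \left(-12 - 669\right) - 19838 = -681 - 19838 = -20519$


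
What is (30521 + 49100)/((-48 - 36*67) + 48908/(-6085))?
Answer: -484493785/15018008 ≈ -32.261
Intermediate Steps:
(30521 + 49100)/((-48 - 36*67) + 48908/(-6085)) = 79621/((-48 - 2412) + 48908*(-1/6085)) = 79621/(-2460 - 48908/6085) = 79621/(-15018008/6085) = 79621*(-6085/15018008) = -484493785/15018008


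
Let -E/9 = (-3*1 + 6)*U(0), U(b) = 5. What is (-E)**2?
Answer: 18225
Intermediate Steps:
E = -135 (E = -9*(-3*1 + 6)*5 = -9*(-3 + 6)*5 = -27*5 = -9*15 = -135)
(-E)**2 = (-1*(-135))**2 = 135**2 = 18225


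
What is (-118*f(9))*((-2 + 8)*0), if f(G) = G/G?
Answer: 0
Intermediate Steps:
f(G) = 1
(-118*f(9))*((-2 + 8)*0) = (-118*1)*((-2 + 8)*0) = -708*0 = -118*0 = 0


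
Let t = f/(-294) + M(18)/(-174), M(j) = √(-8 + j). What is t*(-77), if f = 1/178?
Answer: 11/7476 + 77*√10/174 ≈ 1.4009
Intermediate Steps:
f = 1/178 ≈ 0.0056180
t = -1/52332 - √10/174 (t = (1/178)/(-294) + √(-8 + 18)/(-174) = (1/178)*(-1/294) + √10*(-1/174) = -1/52332 - √10/174 ≈ -0.018193)
t*(-77) = (-1/52332 - √10/174)*(-77) = 11/7476 + 77*√10/174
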